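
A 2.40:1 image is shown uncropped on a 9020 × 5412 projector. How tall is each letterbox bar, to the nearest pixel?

2.40:1 is wider than 5:3, so it spans the full width.
The image is 9020 / 2.400 ≈ 3758.33 px tall.
Leftover height: 5412 − 3758.33 = 1653.67 px → 826.83 each side.

827 px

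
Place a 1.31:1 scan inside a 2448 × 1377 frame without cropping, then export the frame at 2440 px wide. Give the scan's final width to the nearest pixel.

1798 px

In the 2448×1377 frame the scan fills the height: width = 1377 × 1.310 ≈ 1803.87 px.
Scaling 2448 → 2440 is ×0.9967, so the width becomes 1803.87 × 0.9967 ≈ 1797.97 px.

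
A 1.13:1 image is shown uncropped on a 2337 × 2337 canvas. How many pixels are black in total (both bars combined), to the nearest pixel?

1.13:1 is wider than square, so it spans the full width.
The image is 2337 / 1.130 ≈ 2068.1416 px tall.
Black = 2337 − 2068.1416 = 268.8584 px.
Across the 2337-px span: 268.8584 × 2337 ≈ 628322 px.

628322 pixels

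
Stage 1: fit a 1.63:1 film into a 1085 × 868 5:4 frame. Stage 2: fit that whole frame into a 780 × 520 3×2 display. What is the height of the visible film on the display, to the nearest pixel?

First fit — 1.63:1 into 1085×868 spans the width: 1085.00 × 665.64.
Second fit — the 5:4 canvas into 780×520 spans the height: 650.00 × 520.00 (×0.5991 from 1085×868).
So the film's height is 665.64 × 0.5991 ≈ 398.77.

399 px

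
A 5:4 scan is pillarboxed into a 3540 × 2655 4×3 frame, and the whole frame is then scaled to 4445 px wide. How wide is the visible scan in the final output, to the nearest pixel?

At 3540×2655 the scan is height-limited, so width = 2655 × 5/4 ≈ 3318.75 px.
Scaling 3540 → 4445 is ×1.2556, so the width becomes 3318.75 × 1.2556 ≈ 4167.19 px.

4167 px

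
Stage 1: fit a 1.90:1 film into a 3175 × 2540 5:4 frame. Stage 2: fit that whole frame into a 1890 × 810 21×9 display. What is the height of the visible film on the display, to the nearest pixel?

533 px

First fit — 1.90:1 into 3175×2540 spans the width: 3175.00 × 1671.05.
The 5:4 canvas is height-limited in 1890×810, giving 1012.50 × 810.00; scale factor 0.3189.
So the film's height is 1671.05 × 0.3189 ≈ 532.89.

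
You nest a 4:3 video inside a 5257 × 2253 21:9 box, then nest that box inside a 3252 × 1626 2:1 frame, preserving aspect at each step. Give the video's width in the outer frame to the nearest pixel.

Inside the 5257×2253 canvas the video is height-limited at 3004.00 × 2253.00.
Second fit — the 21:9 canvas into 3252×1626 spans the width: 3252.00 × 1393.71 (×0.6186 from 5257×2253).
Applying the same ×0.6186: 3004.00 → 1858.29.

1858 px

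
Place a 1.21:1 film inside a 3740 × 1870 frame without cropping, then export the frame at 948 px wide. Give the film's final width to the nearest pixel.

In the 3740×1870 frame the film fills the height: width = 1870 × 1.210 ≈ 2262.70 px.
Resizing to 948 px wide multiplies everything by 0.2535: 2262.70 → 573.54 px.

574 px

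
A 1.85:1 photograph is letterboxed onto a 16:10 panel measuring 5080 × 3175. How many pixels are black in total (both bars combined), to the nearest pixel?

2179595 pixels

Since 1.850 > 1.600, the photograph is width-limited.
The photograph is 5080 / 1.850 ≈ 2745.9459 px tall.
3175 − 2745.9459 = 429.0541 px of bars.
That's 429.0541 × 5080 ≈ 2179595 black pixels.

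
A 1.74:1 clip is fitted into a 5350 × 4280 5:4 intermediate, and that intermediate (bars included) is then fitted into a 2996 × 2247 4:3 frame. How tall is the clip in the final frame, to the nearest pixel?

1614 px

1.74:1 in 5350×4280: fills the width, so the clip is 5350.00 × 3074.71.
Second fit — the 5:4 canvas into 2996×2247 spans the height: 2808.75 × 2247.00 (×0.5250 from 5350×4280).
The clip scales with it: height 3074.71 × 0.5250 ≈ 1614.22.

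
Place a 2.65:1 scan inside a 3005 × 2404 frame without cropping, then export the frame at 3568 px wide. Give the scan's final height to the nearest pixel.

1346 px

In the 3005×2404 frame the scan fills the width: height = 3005 / 2.650 ≈ 1133.96 px.
Scaling 3005 → 3568 is ×1.1874, so the height becomes 1133.96 × 1.1874 ≈ 1346.42 px.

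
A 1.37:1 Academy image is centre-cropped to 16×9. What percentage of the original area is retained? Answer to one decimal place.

16×9 is wider than 1.37:1 Academy, so the crop keeps the full width and trims the height.
(1.370)/(1.778) ≈ 0.771 of the area survives.

77.1%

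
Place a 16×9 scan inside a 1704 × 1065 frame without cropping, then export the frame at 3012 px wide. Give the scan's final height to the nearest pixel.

Fitted into 1704×1065, the scan spans the width; its height is 1704 × 9/16 ≈ 958.50 px.
Resizing to 3012 px wide multiplies everything by 1.7676: 958.50 → 1694.25 px.

1694 px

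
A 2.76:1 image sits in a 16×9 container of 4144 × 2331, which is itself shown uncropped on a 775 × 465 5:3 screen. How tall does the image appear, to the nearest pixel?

281 px

Inside the 4144×2331 canvas the image is width-limited at 4144.00 × 1501.45.
16×9 in 775×465: fills the width, so the intermediate becomes 775.00 × 435.94 — a scale of ×0.1870.
So the image's height is 1501.45 × 0.1870 ≈ 280.80.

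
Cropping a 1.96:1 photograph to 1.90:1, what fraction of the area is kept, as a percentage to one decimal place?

Going from 1.96:1 to 1.90:1 means cutting width while keeping height.
Fraction kept = (1.900)/(1.960) ≈ 96.94%.

96.9%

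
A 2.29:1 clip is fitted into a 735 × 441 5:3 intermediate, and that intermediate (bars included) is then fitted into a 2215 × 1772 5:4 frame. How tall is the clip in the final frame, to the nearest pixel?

967 px

Inside the 735×441 canvas the clip is width-limited at 735.00 × 320.96.
Second fit — the 5:3 canvas into 2215×1772 spans the width: 2215.00 × 1329.00 (×3.0136 from 735×441).
So the clip's height is 320.96 × 3.0136 ≈ 967.25.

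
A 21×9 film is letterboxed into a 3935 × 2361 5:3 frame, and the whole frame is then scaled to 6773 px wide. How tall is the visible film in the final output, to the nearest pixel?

2903 px

In the 3935×2361 frame the film fills the width: height = 3935 × 9/21 ≈ 1686.43 px.
Resizing to 6773 px wide multiplies everything by 1.7212: 1686.43 → 2902.71 px.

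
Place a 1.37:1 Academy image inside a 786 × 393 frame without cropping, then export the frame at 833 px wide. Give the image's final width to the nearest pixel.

571 px

In the 786×393 frame the image fills the height: width = 393 × 1.370 ≈ 538.41 px.
Scaling 786 → 833 is ×1.0598, so the width becomes 538.41 × 1.0598 ≈ 570.61 px.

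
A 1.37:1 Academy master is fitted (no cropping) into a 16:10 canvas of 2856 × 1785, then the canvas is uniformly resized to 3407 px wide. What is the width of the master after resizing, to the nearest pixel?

2917 px

Fitted into 2856×1785, the master spans the height; its width is 1785 × 1.370 ≈ 2445.45 px.
Resizing to 3407 px wide multiplies everything by 1.1929: 2445.45 → 2917.24 px.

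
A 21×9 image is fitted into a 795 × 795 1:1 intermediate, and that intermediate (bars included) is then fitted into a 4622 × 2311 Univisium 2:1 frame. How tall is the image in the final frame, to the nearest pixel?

990 px

21×9 in 795×795: fills the width, so the image is 795.00 × 340.71.
The 1:1 canvas is height-limited in 4622×2311, giving 2311.00 × 2311.00; scale factor 2.9069.
So the image's height is 340.71 × 2.9069 ≈ 990.43.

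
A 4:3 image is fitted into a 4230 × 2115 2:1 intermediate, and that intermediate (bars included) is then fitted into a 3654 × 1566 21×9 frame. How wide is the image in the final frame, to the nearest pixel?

2088 px

Inside the 4230×2115 canvas the image is height-limited at 2820.00 × 2115.00.
2:1 in 3654×1566: fills the height, so the intermediate becomes 3132.00 × 1566.00 — a scale of ×0.7404.
Applying the same ×0.7404: 2820.00 → 2088.00.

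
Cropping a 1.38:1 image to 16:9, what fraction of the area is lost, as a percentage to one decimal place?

22.4%

The width stays; only height is cut (since 16:9 is wider than 1.38:1).
(1.380)/(1.778) ≈ 0.776 of the area survives, leaving 22.38% discarded.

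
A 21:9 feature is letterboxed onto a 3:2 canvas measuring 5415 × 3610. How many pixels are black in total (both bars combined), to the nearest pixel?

Since 2.333 > 1.500, the feature is width-limited.
The feature is 5415 × 9/21 ≈ 2320.7143 px tall.
3610 − 2320.7143 = 1289.2857 px of bars.
That's 1289.2857 × 5415 ≈ 6981482 black pixels.

6981482 pixels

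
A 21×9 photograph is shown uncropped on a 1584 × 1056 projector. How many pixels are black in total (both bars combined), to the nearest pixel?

597394 pixels

21×9 (2.333) > 3×2 (1.500), so the photograph fills the width.
That makes the image 678.8571 px tall (1584 × 9/21).
1056 − 678.8571 = 377.1429 px of bars.
Across the 1584-px span: 377.1429 × 1584 ≈ 597394 px.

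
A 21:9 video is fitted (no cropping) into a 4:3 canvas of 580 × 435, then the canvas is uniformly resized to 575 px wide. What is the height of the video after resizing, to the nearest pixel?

246 px

In the 580×435 frame the video fills the width: height = 580 × 9/21 ≈ 248.57 px.
Resizing to 575 px wide multiplies everything by 0.9914: 248.57 → 246.43 px.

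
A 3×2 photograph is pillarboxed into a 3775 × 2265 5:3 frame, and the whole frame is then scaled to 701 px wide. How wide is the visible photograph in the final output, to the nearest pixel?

631 px

At 3775×2265 the photograph is height-limited, so width = 2265 × 3/2 ≈ 3397.50 px.
Resizing to 701 px wide multiplies everything by 0.1857: 3397.50 → 630.90 px.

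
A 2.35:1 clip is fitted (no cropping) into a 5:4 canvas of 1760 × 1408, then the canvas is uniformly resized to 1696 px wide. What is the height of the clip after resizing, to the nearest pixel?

At 1760×1408 the clip is width-limited, so height = 1760 / 2.350 ≈ 748.94 px.
Resizing to 1696 px wide multiplies everything by 0.9636: 748.94 → 721.70 px.

722 px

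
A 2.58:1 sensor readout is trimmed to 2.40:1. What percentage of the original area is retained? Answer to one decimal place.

93.0%

2.40:1 is narrower than 2.58:1, so the crop keeps the full height and trims the width.
Fraction kept = (2.400)/(2.580) ≈ 93.02%.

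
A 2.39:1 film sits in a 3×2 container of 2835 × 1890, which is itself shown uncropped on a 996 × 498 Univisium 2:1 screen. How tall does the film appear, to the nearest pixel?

313 px

Inside the 2835×1890 canvas the film is width-limited at 2835.00 × 1186.19.
The 3×2 canvas is height-limited in 996×498, giving 747.00 × 498.00; scale factor 0.2635.
The film scales with it: height 1186.19 × 0.2635 ≈ 312.55.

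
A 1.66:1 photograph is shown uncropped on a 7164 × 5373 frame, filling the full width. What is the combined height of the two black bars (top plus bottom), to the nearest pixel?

The photograph is 7164 / 1.660 ≈ 4315.66 px tall.
Leftover height: 5373 − 4315.66 = 1057.34 px.

1057 px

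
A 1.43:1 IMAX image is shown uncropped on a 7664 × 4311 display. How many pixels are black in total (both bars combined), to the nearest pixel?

6463353 pixels

1.43:1 IMAX is narrower than 16:9, so it spans the full height.
Content width = 4311 × 1.430 ≈ 6164.7300 px.
7664 − 6164.7300 = 1499.2700 px of bars.
Bar area = 1499.2700 × 4311 ≈ 6463353 px.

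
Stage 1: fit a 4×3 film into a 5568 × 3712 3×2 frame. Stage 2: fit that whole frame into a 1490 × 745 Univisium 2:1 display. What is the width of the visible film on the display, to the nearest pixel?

First fit — 4×3 into 5568×3712 spans the height: 4949.33 × 3712.00.
3×2 in 1490×745: fills the height, so the intermediate becomes 1117.50 × 745.00 — a scale of ×0.2007.
The film scales with it: width 4949.33 × 0.2007 ≈ 993.33.

993 px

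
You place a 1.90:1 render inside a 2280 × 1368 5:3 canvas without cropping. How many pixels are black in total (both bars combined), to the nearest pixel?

Since 1.900 > 1.667, the render is width-limited.
That makes the image 1200.0000 px tall (2280 / 1.900).
Black = 1368 − 1200.0000 = 168.0000 px.
Across the 2280-px span: 168.0000 × 2280 ≈ 383040 px.

383040 pixels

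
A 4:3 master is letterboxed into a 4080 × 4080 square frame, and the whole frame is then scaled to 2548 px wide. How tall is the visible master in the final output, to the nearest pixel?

At 4080×4080 the master is width-limited, so height = 4080 × 3/4 ≈ 3060.00 px.
Resizing to 2548 px wide multiplies everything by 0.6245: 3060.00 → 1911.00 px.

1911 px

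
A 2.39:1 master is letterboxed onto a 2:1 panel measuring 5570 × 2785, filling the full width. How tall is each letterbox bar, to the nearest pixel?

Content height = 5570 / 2.390 ≈ 2330.54 px.
Black = 2785 − 2330.54 = 454.46 px, or 227.23 per bar.

227 px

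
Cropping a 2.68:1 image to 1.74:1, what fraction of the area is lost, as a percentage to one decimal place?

35.1%

Going from 2.68:1 to 1.74:1 means cutting width while keeping height.
(1.740)/(2.680) ≈ 0.649 of the area survives, leaving 35.07% discarded.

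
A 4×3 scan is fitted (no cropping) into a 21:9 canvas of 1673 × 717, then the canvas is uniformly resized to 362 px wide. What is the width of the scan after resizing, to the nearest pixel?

At 1673×717 the scan is height-limited, so width = 717 × 4/3 ≈ 956.00 px.
Scaling 1673 → 362 is ×0.2164, so the width becomes 956.00 × 0.2164 ≈ 206.86 px.

207 px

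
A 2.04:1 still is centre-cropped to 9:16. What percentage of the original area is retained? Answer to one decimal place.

27.6%

9:16 is narrower than 2.04:1, so the crop keeps the full height and trims the width.
(0.562)/(2.040) ≈ 0.276 of the area survives.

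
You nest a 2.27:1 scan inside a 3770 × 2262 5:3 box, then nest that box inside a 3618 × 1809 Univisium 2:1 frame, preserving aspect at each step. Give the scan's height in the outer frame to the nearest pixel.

2.27:1 in 3770×2262: fills the width, so the scan is 3770.00 × 1660.79.
The 5:3 canvas is height-limited in 3618×1809, giving 3015.00 × 1809.00; scale factor 0.7997.
So the scan's height is 1660.79 × 0.7997 ≈ 1328.19.

1328 px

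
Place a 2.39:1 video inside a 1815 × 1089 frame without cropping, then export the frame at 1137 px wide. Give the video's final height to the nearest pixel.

Fitted into 1815×1089, the video spans the width; its height is 1815 / 2.390 ≈ 759.41 px.
The frame scales by 1137/1815 = 0.6264; 759.41 × 0.6264 ≈ 475.73 px.

476 px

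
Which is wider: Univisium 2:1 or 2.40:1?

2.40:1

Univisium 2:1 = 2 and 2.4; 2.4 > 2.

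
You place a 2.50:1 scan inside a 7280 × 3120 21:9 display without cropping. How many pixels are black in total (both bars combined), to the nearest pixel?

1514240 pixels

2.50:1 is wider than 21:9, so it spans the full width.
That makes the image 2912.0000 px tall (7280 / 2.500).
Black = 3120 − 2912.0000 = 208.0000 px.
That's 208.0000 × 7280 ≈ 1514240 black pixels.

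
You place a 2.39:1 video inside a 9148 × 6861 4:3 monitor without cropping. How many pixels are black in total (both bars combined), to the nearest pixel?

2.39:1 (2.390) > 4:3 (1.333), so the video fills the width.
The video is 9148 / 2.390 ≈ 3827.6151 px tall.
6861 − 3827.6151 = 3033.3849 px of bars.
Bar area = 3033.3849 × 9148 ≈ 27749405 px.

27749405 pixels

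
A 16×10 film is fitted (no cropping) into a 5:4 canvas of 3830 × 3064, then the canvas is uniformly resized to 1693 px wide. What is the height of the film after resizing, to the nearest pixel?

1058 px

At 3830×3064 the film is width-limited, so height = 3830 × 10/16 ≈ 2393.75 px.
The frame scales by 1693/3830 = 0.4420; 2393.75 × 0.4420 ≈ 1058.12 px.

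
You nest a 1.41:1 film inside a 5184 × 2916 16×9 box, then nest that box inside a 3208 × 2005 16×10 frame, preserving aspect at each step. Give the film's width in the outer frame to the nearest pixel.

2544 px

First fit — 1.41:1 into 5184×2916 spans the height: 4111.56 × 2916.00.
Second fit — the 16×9 canvas into 3208×2005 spans the width: 3208.00 × 1804.50 (×0.6188 from 5184×2916).
Applying the same ×0.6188: 4111.56 → 2544.34.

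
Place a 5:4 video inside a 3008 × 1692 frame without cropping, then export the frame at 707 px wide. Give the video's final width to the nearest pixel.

At 3008×1692 the video is height-limited, so width = 1692 × 5/4 ≈ 2115.00 px.
The frame scales by 707/3008 = 0.2350; 2115.00 × 0.2350 ≈ 497.11 px.

497 px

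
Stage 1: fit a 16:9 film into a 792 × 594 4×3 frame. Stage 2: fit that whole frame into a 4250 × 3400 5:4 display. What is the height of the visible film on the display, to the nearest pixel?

First fit — 16:9 into 792×594 spans the width: 792.00 × 445.50.
4×3 in 4250×3400: fills the width, so the intermediate becomes 4250.00 × 3187.50 — a scale of ×5.3662.
The film scales with it: height 445.50 × 5.3662 ≈ 2390.62.

2391 px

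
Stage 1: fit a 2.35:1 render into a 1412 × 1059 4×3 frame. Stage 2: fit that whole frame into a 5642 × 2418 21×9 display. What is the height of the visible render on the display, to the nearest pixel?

1372 px

Inside the 1412×1059 canvas the render is width-limited at 1412.00 × 600.85.
The 4×3 canvas is height-limited in 5642×2418, giving 3224.00 × 2418.00; scale factor 2.2833.
The render scales with it: height 600.85 × 2.2833 ≈ 1371.91.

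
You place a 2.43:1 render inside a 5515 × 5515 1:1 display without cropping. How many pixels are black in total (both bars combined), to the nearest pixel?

17898672 pixels

2.43:1 (2.430) > 1:1 (1.000), so the render fills the width.
The render is 5515 / 2.430 ≈ 2269.5473 px tall.
Black = 5515 − 2269.5473 = 3245.4527 px.
Bar area = 3245.4527 × 5515 ≈ 17898672 px.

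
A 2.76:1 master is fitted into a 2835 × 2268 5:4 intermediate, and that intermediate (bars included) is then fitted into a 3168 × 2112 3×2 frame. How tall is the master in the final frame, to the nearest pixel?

957 px

First fit — 2.76:1 into 2835×2268 spans the width: 2835.00 × 1027.17.
Second fit — the 5:4 canvas into 3168×2112 spans the height: 2640.00 × 2112.00 (×0.9312 from 2835×2268).
The master scales with it: height 1027.17 × 0.9312 ≈ 956.52.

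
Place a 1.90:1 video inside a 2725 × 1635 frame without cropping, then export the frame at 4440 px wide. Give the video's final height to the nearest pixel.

2337 px

In the 2725×1635 frame the video fills the width: height = 2725 / 1.900 ≈ 1434.21 px.
Scaling 2725 → 4440 is ×1.6294, so the height becomes 1434.21 × 1.6294 ≈ 2336.84 px.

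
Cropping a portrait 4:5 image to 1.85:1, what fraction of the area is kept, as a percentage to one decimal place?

Going from portrait 4:5 to 1.85:1 means cutting height while keeping width.
Fraction kept = (0.800)/(1.850) ≈ 43.24%.

43.2%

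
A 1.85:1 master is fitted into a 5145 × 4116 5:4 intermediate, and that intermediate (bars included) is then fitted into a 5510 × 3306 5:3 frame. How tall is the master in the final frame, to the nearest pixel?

1.85:1 in 5145×4116: fills the width, so the master is 5145.00 × 2781.08.
Second fit — the 5:4 canvas into 5510×3306 spans the height: 4132.50 × 3306.00 (×0.8032 from 5145×4116).
Applying the same ×0.8032: 2781.08 → 2233.78.

2234 px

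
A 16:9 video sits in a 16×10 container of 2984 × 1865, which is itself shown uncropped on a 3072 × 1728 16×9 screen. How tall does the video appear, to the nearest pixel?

16:9 in 2984×1865: fills the width, so the video is 2984.00 × 1678.50.
16×10 in 3072×1728: fills the height, so the intermediate becomes 2764.80 × 1728.00 — a scale of ×0.9265.
The video scales with it: height 1678.50 × 0.9265 ≈ 1555.20.

1555 px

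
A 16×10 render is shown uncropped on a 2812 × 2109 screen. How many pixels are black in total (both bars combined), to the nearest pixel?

988418 pixels

16×10 (1.600) > 4:3 (1.333), so the render fills the width.
That makes the image 1757.5000 px tall (2812 × 10/16).
Leftover height: 2109 − 1757.5000 = 351.5000 px.
Across the 2812-px span: 351.5000 × 2812 ≈ 988418 px.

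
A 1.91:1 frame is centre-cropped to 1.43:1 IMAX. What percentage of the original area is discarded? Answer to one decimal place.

The height stays; only width is cut (since 1.43:1 IMAX is narrower than 1.91:1).
(1.430)/(1.910) ≈ 0.749 of the area survives, leaving 25.13% discarded.

25.1%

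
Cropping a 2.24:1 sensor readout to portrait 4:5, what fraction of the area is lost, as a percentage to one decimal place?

64.3%

The height stays; only width is cut (since portrait 4:5 is narrower than 2.24:1).
Area ratio = (0.800)/(2.240) = 35.71%; the remaining 64.29% is cropped out.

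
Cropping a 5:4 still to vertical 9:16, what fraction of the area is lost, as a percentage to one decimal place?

The height stays; only width is cut (since vertical 9:16 is narrower than 5:4).
Fraction kept = (0.562)/(1.250) ≈ 45.00%, so 55.00% is lost.

55.0%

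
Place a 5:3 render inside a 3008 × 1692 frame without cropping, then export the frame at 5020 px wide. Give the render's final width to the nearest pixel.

4706 px

Fitted into 3008×1692, the render spans the height; its width is 1692 × 5/3 ≈ 2820.00 px.
The frame scales by 5020/3008 = 1.6689; 2820.00 × 1.6689 ≈ 4706.25 px.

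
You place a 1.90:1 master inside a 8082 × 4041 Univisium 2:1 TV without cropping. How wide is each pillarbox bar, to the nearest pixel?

202 px

Since 1.900 < 2.000, the master is height-limited.
Content width = 4041 × 1.900 ≈ 7677.90 px.
Leftover width: 8082 − 7677.90 = 404.10 px → 202.05 each side.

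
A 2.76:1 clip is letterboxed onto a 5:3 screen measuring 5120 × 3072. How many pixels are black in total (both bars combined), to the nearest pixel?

2.76:1 is wider than 5:3, so it spans the full width.
The clip is 5120 / 2.760 ≈ 1855.0725 px tall.
Black = 3072 − 1855.0725 = 1216.9275 px.
Bar area = 1216.9275 × 5120 ≈ 6230669 px.

6230669 pixels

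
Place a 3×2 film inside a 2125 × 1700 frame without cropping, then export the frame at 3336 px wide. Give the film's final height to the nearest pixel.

2224 px

At 2125×1700 the film is width-limited, so height = 2125 × 2/3 ≈ 1416.67 px.
Scaling 2125 → 3336 is ×1.5699, so the height becomes 1416.67 × 1.5699 ≈ 2224.00 px.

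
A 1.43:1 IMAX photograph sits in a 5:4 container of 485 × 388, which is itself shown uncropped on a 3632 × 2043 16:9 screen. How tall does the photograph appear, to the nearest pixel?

1.43:1 IMAX in 485×388: fills the width, so the photograph is 485.00 × 339.16.
5:4 in 3632×2043: fills the height, so the intermediate becomes 2553.75 × 2043.00 — a scale of ×5.2655.
Applying the same ×5.2655: 339.16 → 1785.84.

1786 px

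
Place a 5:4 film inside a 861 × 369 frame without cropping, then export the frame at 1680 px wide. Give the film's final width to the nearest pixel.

900 px

At 861×369 the film is height-limited, so width = 369 × 5/4 ≈ 461.25 px.
The frame scales by 1680/861 = 1.9512; 461.25 × 1.9512 ≈ 900.00 px.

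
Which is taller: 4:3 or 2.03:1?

4:3 = 1.333 and 2.03; 2.03 > 1.333. The smaller width-to-height ratio is the taller frame.

4:3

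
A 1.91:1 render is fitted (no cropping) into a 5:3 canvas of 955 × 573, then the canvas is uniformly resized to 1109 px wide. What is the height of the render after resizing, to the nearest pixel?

In the 955×573 frame the render fills the width: height = 955 / 1.910 ≈ 500.00 px.
Resizing to 1109 px wide multiplies everything by 1.1613: 500.00 → 580.63 px.

581 px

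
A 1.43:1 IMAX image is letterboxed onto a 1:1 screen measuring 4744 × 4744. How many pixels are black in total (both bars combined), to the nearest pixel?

6767399 pixels

1.43:1 IMAX (1.430) > 1:1 (1.000), so the image fills the width.
The image is 4744 / 1.430 ≈ 3317.4825 px tall.
4744 − 3317.4825 = 1426.5175 px of bars.
Bar area = 1426.5175 × 4744 ≈ 6767399 px.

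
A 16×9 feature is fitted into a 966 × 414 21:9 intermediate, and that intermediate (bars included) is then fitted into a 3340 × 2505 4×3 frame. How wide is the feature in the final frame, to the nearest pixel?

2545 px

16×9 in 966×414: fills the height, so the feature is 736.00 × 414.00.
21:9 in 3340×2505: fills the width, so the intermediate becomes 3340.00 × 1431.43 — a scale of ×3.4576.
The feature scales with it: width 736.00 × 3.4576 ≈ 2544.76.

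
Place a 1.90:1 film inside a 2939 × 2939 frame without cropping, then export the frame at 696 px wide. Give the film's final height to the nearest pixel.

At 2939×2939 the film is width-limited, so height = 2939 / 1.900 ≈ 1546.84 px.
The frame scales by 696/2939 = 0.2368; 1546.84 × 0.2368 ≈ 366.32 px.

366 px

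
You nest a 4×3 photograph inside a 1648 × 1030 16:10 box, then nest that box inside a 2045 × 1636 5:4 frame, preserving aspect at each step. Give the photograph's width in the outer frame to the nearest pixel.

Inside the 1648×1030 canvas the photograph is height-limited at 1373.33 × 1030.00.
Second fit — the 16:10 canvas into 2045×1636 spans the width: 2045.00 × 1278.12 (×1.2409 from 1648×1030).
The photograph scales with it: width 1373.33 × 1.2409 ≈ 1704.17.

1704 px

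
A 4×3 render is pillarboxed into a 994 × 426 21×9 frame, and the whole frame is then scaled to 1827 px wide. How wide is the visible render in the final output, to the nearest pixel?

1044 px

At 994×426 the render is height-limited, so width = 426 × 4/3 ≈ 568.00 px.
Scaling 994 → 1827 is ×1.8380, so the width becomes 568.00 × 1.8380 ≈ 1044.00 px.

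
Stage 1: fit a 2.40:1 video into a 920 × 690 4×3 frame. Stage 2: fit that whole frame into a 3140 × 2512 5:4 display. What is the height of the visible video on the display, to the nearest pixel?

1308 px

Inside the 920×690 canvas the video is width-limited at 920.00 × 383.33.
4×3 in 3140×2512: fills the width, so the intermediate becomes 3140.00 × 2355.00 — a scale of ×3.4130.
Applying the same ×3.4130: 383.33 → 1308.33.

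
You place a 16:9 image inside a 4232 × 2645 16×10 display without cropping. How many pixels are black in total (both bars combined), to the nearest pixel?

16:9 is wider than 16×10, so it spans the full width.
That makes the image 2380.5000 px tall (4232 × 9/16).
Leftover height: 2645 − 2380.5000 = 264.5000 px.
Across the 4232-px span: 264.5000 × 4232 ≈ 1119364 px.

1119364 pixels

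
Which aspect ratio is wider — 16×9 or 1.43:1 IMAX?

16×9 = 1.778 and 1.43; 1.778 > 1.43.

16×9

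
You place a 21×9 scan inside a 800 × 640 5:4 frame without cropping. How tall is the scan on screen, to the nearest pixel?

Since 2.333 > 1.250, the scan is width-limited.
Content height = 800 × 9/21 ≈ 342.86 px.

343 px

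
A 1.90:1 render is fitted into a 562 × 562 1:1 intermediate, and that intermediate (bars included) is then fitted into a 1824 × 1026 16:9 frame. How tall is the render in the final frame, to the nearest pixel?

540 px

First fit — 1.90:1 into 562×562 spans the width: 562.00 × 295.79.
Second fit — the 1:1 canvas into 1824×1026 spans the height: 1026.00 × 1026.00 (×1.8256 from 562×562).
So the render's height is 295.79 × 1.8256 ≈ 540.00.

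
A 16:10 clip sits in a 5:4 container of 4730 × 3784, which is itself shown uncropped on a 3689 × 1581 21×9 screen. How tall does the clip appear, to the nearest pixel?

First fit — 16:10 into 4730×3784 spans the width: 4730.00 × 2956.25.
Second fit — the 5:4 canvas into 3689×1581 spans the height: 1976.25 × 1581.00 (×0.4178 from 4730×3784).
The clip scales with it: height 2956.25 × 0.4178 ≈ 1235.16.

1235 px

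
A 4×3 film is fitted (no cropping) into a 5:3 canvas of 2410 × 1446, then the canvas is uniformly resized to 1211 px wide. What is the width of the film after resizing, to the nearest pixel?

969 px

Fitted into 2410×1446, the film spans the height; its width is 1446 × 4/3 ≈ 1928.00 px.
Resizing to 1211 px wide multiplies everything by 0.5025: 1928.00 → 968.80 px.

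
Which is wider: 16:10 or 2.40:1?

2.40:1

16:10 = 1.6 and 2.4; 2.4 > 1.6.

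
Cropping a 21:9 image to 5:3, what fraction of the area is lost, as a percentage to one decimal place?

28.6%

The height stays; only width is cut (since 5:3 is narrower than 21:9).
(1.667)/(2.333) ≈ 0.714 of the area survives, leaving 28.57% discarded.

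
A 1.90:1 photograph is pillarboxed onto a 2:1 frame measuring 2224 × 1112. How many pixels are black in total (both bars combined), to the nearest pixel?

123654 pixels

1.90:1 (1.900) < 2:1 (2.000), so the photograph fills the height.
Content width = 1112 × 1.900 ≈ 2112.8000 px.
2224 − 2112.8000 = 111.2000 px of bars.
Bar area = 111.2000 × 1112 ≈ 123654 px.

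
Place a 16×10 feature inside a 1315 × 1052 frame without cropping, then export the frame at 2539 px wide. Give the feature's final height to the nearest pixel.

At 1315×1052 the feature is width-limited, so height = 1315 × 10/16 ≈ 821.88 px.
Resizing to 2539 px wide multiplies everything by 1.9308: 821.88 → 1586.88 px.

1587 px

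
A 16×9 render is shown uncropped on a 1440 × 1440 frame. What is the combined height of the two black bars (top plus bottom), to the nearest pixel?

16×9 is wider than 1:1, so it spans the full width.
The render is 1440 × 9/16 ≈ 810.00 px tall.
1440 − 810.00 = 630.00 px of bars.

630 px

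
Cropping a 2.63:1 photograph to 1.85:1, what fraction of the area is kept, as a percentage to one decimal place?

The height stays; only width is cut (since 1.85:1 is narrower than 2.63:1).
Area ratio = (1.850)/(2.630) = 70.34% retained.

70.3%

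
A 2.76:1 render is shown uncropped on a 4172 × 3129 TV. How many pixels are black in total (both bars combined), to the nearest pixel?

2.76:1 (2.760) > 4×3 (1.333), so the render fills the width.
That makes the image 1511.5942 px tall (4172 / 2.760).
Leftover height: 3129 − 1511.5942 = 1617.4058 px.
That's 1617.4058 × 4172 ≈ 6747817 black pixels.

6747817 pixels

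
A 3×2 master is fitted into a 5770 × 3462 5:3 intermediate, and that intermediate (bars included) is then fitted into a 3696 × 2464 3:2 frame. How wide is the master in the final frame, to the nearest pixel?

3326 px

3×2 in 5770×3462: fills the height, so the master is 5193.00 × 3462.00.
The 5:3 canvas is width-limited in 3696×2464, giving 3696.00 × 2217.60; scale factor 0.6406.
Applying the same ×0.6406: 5193.00 → 3326.40.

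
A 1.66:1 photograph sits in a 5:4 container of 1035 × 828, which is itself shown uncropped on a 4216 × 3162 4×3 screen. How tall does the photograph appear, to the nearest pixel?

2381 px

First fit — 1.66:1 into 1035×828 spans the width: 1035.00 × 623.49.
5:4 in 4216×3162: fills the height, so the intermediate becomes 3952.50 × 3162.00 — a scale of ×3.8188.
Applying the same ×3.8188: 623.49 → 2381.02.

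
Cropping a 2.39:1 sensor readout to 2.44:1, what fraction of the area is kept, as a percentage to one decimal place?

Going from 2.39:1 to 2.44:1 means cutting height while keeping width.
(2.390)/(2.440) ≈ 0.980 of the area survives.

98.0%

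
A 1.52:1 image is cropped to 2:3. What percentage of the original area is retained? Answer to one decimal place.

43.9%

Going from 1.52:1 to 2:3 means cutting width while keeping height.
(0.667)/(1.520) ≈ 0.439 of the area survives.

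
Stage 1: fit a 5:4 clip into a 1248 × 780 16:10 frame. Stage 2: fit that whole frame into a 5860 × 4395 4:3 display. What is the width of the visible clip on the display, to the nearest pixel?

4578 px

Inside the 1248×780 canvas the clip is height-limited at 975.00 × 780.00.
The 16:10 canvas is width-limited in 5860×4395, giving 5860.00 × 3662.50; scale factor 4.6955.
Applying the same ×4.6955: 975.00 → 4578.12.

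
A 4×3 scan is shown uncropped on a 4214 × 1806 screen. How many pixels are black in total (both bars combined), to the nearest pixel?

4×3 is narrower than 21×9, so it spans the full height.
The scan is 1806 × 4/3 ≈ 2408.0000 px wide.
4214 − 2408.0000 = 1806.0000 px of bars.
Bar area = 1806.0000 × 1806 ≈ 3261636 px.

3261636 pixels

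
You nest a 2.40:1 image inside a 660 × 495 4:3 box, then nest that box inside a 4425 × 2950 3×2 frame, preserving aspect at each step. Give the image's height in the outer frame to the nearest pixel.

2.40:1 in 660×495: fills the width, so the image is 660.00 × 275.00.
Second fit — the 4:3 canvas into 4425×2950 spans the height: 3933.33 × 2950.00 (×5.9596 from 660×495).
So the image's height is 275.00 × 5.9596 ≈ 1638.89.

1639 px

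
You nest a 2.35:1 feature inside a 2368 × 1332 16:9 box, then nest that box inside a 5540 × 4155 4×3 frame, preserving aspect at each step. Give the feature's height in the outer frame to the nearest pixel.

2357 px

2.35:1 in 2368×1332: fills the width, so the feature is 2368.00 × 1007.66.
16:9 in 5540×4155: fills the width, so the intermediate becomes 5540.00 × 3116.25 — a scale of ×2.3395.
Applying the same ×2.3395: 1007.66 → 2357.45.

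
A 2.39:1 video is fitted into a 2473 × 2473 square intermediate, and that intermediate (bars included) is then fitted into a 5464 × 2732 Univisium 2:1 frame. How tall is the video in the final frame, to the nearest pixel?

1143 px

Inside the 2473×2473 canvas the video is width-limited at 2473.00 × 1034.73.
The square canvas is height-limited in 5464×2732, giving 2732.00 × 2732.00; scale factor 1.1047.
The video scales with it: height 1034.73 × 1.1047 ≈ 1143.10.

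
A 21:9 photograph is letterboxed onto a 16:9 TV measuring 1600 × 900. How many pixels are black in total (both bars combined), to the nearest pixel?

Since 2.333 > 1.778, the photograph is width-limited.
The photograph is 1600 × 9/21 ≈ 685.7143 px tall.
Leftover height: 900 − 685.7143 = 214.2857 px.
That's 214.2857 × 1600 ≈ 342857 black pixels.

342857 pixels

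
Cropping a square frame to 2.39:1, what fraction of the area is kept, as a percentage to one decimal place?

41.8%

2.39:1 is wider than square, so the crop keeps the full width and trims the height.
Fraction kept = (1.000)/(2.390) ≈ 41.84%.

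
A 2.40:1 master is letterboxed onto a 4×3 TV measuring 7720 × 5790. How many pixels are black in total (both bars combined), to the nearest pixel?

Since 2.400 > 1.333, the master is width-limited.
The master is 7720 / 2.400 ≈ 3216.6667 px tall.
Black = 5790 − 3216.6667 = 2573.3333 px.
Across the 7720-px span: 2573.3333 × 7720 ≈ 19866133 px.

19866133 pixels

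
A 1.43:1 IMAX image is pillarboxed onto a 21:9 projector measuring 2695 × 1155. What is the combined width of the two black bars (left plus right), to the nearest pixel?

Since 1.430 < 2.333, the image is height-limited.
The image is 1155 × 1.430 ≈ 1651.65 px wide.
2695 − 1651.65 = 1043.35 px of bars.

1043 px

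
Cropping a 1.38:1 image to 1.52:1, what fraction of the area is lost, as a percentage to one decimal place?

9.2%

Going from 1.38:1 to 1.52:1 means cutting height while keeping width.
Area ratio = (1.380)/(1.520) = 90.79%; the remaining 9.21% is cropped out.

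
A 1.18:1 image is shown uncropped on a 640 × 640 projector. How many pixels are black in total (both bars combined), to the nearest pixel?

62481 pixels

1.18:1 (1.180) > 1:1 (1.000), so the image fills the width.
The image is 640 / 1.180 ≈ 542.3729 px tall.
640 − 542.3729 = 97.6271 px of bars.
Bar area = 97.6271 × 640 ≈ 62481 px.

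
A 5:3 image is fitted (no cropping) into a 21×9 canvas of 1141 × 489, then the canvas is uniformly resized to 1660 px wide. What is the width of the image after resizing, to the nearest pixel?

1186 px

At 1141×489 the image is height-limited, so width = 489 × 5/3 ≈ 815.00 px.
Scaling 1141 → 1660 is ×1.4549, so the width becomes 815.00 × 1.4549 ≈ 1185.71 px.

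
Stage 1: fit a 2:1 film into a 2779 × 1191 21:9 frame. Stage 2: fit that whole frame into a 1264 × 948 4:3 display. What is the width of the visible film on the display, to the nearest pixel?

2:1 in 2779×1191: fills the height, so the film is 2382.00 × 1191.00.
The 21:9 canvas is width-limited in 1264×948, giving 1264.00 × 541.71; scale factor 0.4548.
The film scales with it: width 2382.00 × 0.4548 ≈ 1083.43.

1083 px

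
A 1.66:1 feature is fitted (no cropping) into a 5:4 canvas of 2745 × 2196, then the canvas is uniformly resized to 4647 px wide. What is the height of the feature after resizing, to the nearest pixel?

2799 px

Fitted into 2745×2196, the feature spans the width; its height is 2745 / 1.660 ≈ 1653.61 px.
Scaling 2745 → 4647 is ×1.6929, so the height becomes 1653.61 × 1.6929 ≈ 2799.40 px.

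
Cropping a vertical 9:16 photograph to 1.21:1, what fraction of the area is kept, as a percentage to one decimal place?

1.21:1 is wider than vertical 9:16, so the crop keeps the full width and trims the height.
(0.562)/(1.210) ≈ 0.465 of the area survives.

46.5%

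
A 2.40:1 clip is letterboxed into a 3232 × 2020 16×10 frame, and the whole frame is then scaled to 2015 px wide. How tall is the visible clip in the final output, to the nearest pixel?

840 px

In the 3232×2020 frame the clip fills the width: height = 3232 / 2.400 ≈ 1346.67 px.
Resizing to 2015 px wide multiplies everything by 0.6235: 1346.67 → 839.58 px.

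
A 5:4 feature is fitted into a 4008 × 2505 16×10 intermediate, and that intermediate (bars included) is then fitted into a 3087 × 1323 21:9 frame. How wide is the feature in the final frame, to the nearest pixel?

First fit — 5:4 into 4008×2505 spans the height: 3131.25 × 2505.00.
The 16×10 canvas is height-limited in 3087×1323, giving 2116.80 × 1323.00; scale factor 0.5281.
Applying the same ×0.5281: 3131.25 → 1653.75.

1654 px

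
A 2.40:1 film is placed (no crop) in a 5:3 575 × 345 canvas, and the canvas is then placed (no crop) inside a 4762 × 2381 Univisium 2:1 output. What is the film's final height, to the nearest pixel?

2.40:1 in 575×345: fills the width, so the film is 575.00 × 239.58.
Second fit — the 5:3 canvas into 4762×2381 spans the height: 3968.33 × 2381.00 (×6.9014 from 575×345).
Applying the same ×6.9014: 239.58 → 1653.47.

1653 px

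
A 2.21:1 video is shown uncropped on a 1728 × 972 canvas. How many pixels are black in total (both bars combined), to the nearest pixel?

2.21:1 (2.210) > 16×9 (1.778), so the video fills the width.
That makes the image 781.9005 px tall (1728 / 2.210).
Leftover height: 972 − 781.9005 = 190.0995 px.
That's 190.0995 × 1728 ≈ 328492 black pixels.

328492 pixels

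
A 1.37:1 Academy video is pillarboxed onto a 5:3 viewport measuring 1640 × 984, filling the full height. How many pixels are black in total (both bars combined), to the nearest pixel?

That makes the image 1348.0800 px wide (984 × 1.370).
1640 − 1348.0800 = 291.9200 px of bars.
Bar area = 291.9200 × 984 ≈ 287249 px.

287249 pixels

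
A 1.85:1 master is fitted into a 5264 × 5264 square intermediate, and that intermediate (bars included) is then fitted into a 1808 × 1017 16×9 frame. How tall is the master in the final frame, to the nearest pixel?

First fit — 1.85:1 into 5264×5264 spans the width: 5264.00 × 2845.41.
The square canvas is height-limited in 1808×1017, giving 1017.00 × 1017.00; scale factor 0.1932.
So the master's height is 2845.41 × 0.1932 ≈ 549.73.

550 px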